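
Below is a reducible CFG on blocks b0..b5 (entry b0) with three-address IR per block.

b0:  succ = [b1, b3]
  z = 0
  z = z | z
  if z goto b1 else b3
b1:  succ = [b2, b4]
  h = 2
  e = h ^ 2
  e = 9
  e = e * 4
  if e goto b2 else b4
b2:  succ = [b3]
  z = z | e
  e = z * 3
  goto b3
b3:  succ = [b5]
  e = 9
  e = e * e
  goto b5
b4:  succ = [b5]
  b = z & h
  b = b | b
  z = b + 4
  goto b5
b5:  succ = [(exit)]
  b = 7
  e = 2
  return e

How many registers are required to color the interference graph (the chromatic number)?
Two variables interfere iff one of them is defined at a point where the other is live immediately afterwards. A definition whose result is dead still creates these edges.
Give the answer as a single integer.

Block summaries:
  b0: def={z} ue=∅
  b1: def={e,h} ue=∅
  b2: def={e,z} ue={e,z}
  b3: def={e} ue=∅
  b4: def={b,z} ue={h,z}
  b5: def={b,e} ue=∅

Backward fixpoint:
  live b0: ∅→{z}
  live b1: {z}→{e,h,z}
  live b2: {e,z}→∅
  live b3: ∅→∅
  live b4: {h,z}→∅
  live b5: ∅→∅

Conflict graph:
  b↔∅
  e↔{h,z}
  h↔{e,z}
  z↔{e,h}

Chromatic number:
  {e,h,z} pairwise interfere (3-clique) ⇒ χ ≥ 3
  3-colouring: R0={b,e}  R1={h}  R2={z}
  χ = 3

Answer: 3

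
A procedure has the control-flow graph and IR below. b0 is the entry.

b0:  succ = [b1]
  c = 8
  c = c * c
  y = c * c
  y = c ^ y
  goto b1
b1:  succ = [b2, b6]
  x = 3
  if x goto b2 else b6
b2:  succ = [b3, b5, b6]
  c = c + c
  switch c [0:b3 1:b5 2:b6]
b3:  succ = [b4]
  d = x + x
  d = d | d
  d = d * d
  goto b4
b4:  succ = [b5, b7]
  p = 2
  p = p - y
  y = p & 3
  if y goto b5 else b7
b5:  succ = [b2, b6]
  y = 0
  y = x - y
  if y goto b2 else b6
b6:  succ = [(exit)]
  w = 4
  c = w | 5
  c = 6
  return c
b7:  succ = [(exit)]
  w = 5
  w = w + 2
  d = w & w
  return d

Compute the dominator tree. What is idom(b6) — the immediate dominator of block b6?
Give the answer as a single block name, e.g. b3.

idom tree: b1←b0 b2←b1 b3←b2 b4←b3 b5←b2 b6←b1 b7←b4
Join-block Dom:
  b2: preds {b1,b5}: {b0,b1} ∩ {b0,b1,b2,b5} = {b0,b1}; idom=b1
  b5: preds {b2,b4}: {b0,b1,b2} ∩ {b0,b1,b2,b3,b4} = {b0,b1,b2}; idom=b2
  b6: preds {b1,b2,b5}: {b0,b1} ∩ {b0,b1,b2} ∩ {b0,b1,b2,b5} = {b0,b1}; idom=b1

idom(b6) = b1

Answer: b1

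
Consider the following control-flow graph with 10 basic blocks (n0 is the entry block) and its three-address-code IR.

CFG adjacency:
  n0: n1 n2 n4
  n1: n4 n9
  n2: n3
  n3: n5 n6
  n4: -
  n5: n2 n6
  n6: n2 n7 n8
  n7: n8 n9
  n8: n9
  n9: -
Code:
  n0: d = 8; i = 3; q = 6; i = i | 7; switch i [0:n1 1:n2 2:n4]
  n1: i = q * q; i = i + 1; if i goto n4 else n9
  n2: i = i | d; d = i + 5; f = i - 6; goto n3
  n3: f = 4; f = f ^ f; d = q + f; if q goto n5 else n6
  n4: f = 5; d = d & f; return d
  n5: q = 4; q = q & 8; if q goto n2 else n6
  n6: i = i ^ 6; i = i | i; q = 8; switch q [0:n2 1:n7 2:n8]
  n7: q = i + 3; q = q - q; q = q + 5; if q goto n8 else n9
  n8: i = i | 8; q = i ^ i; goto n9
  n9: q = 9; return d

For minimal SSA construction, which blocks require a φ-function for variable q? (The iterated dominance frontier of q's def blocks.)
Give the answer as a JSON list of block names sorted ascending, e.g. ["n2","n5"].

idom tree: n1←n0 n2←n0 n3←n2 n4←n0 n5←n3 n6←n3 n7←n6 n8←n6 n9←n0
Dom∩ at merges:
  n2: preds {n0,n5,n6}: {n0} ∩ {n0,n2,n3,n5} ∩ {n0,n2,n3,n6} = {n0}; idom=n0
  n4: preds {n0,n1}: {n0} ∩ {n0,n1} = {n0}; idom=n0
  n6: preds {n3,n5}: {n0,n2,n3} ∩ {n0,n2,n3,n5} = {n0,n2,n3}; idom=n3
  n8: preds {n6,n7}: {n0,n2,n3,n6} ∩ {n0,n2,n3,n6,n7} = {n0,n2,n3,n6}; idom=n6
  n9: preds {n1,n7,n8}: {n0,n1} ∩ {n0,n2,n3,n6,n7} ∩ {n0,n2,n3,n6,n8} = {n0}; idom=n0

DF walk-up:
  n2←n0: walk · to n0
  n2←n5: walk n5→n3→n2 to n0
  n2←n6: walk n6→n3→n2 to n0
  n4←n0: walk · to n0
  n4←n1: walk n1 to n0
  n6←n3: walk · to n3
  n6←n5: walk n5 to n3
  n8←n6: walk · to n6
  n8←n7: walk n7 to n6
  n9←n1: walk n1 to n0
  n9←n7: walk n7→n6→n3→n2 to n0
  n9←n8: walk n8→n6→n3→n2 to n0
  n0 → ∅
  n1 → {n4,n9}
  n2 → {n2,n9}
  n3 → {n2,n9}
  n4 → ∅
  n5 → {n2,n6}
  n6 → {n2,n9}
  n7 → {n8,n9}
  n8 → {n9}
  n9 → ∅

φ for q: defs {n0,n5,n6,n7,n8,n9}
  DF⁺ = {n2,n6,n8,n9}

Answer: ["n2", "n6", "n8", "n9"]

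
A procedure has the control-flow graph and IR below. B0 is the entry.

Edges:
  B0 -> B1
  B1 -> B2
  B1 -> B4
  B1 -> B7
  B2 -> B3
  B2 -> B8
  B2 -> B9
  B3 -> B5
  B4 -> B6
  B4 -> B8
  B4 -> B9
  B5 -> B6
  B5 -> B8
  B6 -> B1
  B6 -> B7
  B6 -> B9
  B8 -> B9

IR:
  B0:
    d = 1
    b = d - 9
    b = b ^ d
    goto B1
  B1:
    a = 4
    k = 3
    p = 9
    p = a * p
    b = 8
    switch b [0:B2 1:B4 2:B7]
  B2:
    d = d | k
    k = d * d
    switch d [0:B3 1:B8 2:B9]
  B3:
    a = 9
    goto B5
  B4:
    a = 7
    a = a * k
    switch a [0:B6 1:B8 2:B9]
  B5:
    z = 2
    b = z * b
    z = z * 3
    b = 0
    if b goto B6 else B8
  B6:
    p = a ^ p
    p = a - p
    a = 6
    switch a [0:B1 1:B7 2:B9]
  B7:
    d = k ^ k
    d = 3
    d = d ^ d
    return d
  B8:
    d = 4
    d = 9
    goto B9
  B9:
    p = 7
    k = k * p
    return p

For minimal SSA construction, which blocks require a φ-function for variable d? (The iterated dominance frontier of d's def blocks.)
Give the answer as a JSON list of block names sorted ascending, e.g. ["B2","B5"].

Answer: ["B1", "B6", "B7", "B8", "B9"]

Analysis:
idom tree: B1←B0 B2←B1 B3←B2 B4←B1 B5←B3 B6←B1 B7←B1 B8←B1 B9←B1
Join-block Dom:
  B1: preds {B0,B6}: {B0} ∩ {B0,B1,B6} = {B0}; idom=B0
  B6: preds {B4,B5}: {B0,B1,B4} ∩ {B0,B1,B2,B3,B5} = {B0,B1}; idom=B1
  B7: preds {B1,B6}: {B0,B1} ∩ {B0,B1,B6} = {B0,B1}; idom=B1
  B8: preds {B2,B4,B5}: {B0,B1,B2} ∩ {B0,B1,B4} ∩ {B0,B1,B2,B3,B5} = {B0,B1}; idom=B1
  B9: preds {B2,B4,B6,B8}: {B0,B1,B2} ∩ {B0,B1,B4} ∩ {B0,B1,B6} ∩ {B0,B1,B8} = {B0,B1}; idom=B1

Frontier:
  join B1 pred B0: · stop@B0
  join B1 pred B6: B6→B1 stop@B0
  join B6 pred B4: B4 stop@B1
  join B6 pred B5: B5→B3→B2 stop@B1
  join B7 pred B1: · stop@B1
  join B7 pred B6: B6 stop@B1
  join B8 pred B2: B2 stop@B1
  join B8 pred B4: B4 stop@B1
  join B8 pred B5: B5→B3→B2 stop@B1
  join B9 pred B2: B2 stop@B1
  join B9 pred B4: B4 stop@B1
  join B9 pred B6: B6 stop@B1
  join B9 pred B8: B8 stop@B1
  B0: DF=∅
  B1: DF={B1}
  B2: DF={B6,B8,B9}
  B3: DF={B6,B8}
  B4: DF={B6,B8,B9}
  B5: DF={B6,B8}
  B6: DF={B1,B7,B9}
  B7: DF=∅
  B8: DF={B9}
  B9: DF=∅

φ for d: defs {B0,B2,B7,B8}
  DF⁺ = {B1,B6,B7,B8,B9}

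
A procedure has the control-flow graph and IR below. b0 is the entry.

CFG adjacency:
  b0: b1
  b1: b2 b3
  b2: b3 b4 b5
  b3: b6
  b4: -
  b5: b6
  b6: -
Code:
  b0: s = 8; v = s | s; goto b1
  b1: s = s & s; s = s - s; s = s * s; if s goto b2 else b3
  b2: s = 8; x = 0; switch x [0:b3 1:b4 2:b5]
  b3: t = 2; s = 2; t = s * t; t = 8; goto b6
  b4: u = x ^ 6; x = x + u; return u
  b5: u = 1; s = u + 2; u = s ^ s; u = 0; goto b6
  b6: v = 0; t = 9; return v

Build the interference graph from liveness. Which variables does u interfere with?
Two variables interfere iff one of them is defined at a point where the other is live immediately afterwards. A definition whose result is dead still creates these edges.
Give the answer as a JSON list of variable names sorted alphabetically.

Answer: ["x"]

Working:
Block summaries:
  b0: def={s,v} ue=∅
  b1: def={s} ue={s}
  b2: def={s,x} ue=∅
  b3: def={s,t} ue=∅
  b4: def={u,x} ue={x}
  b5: def={s,u} ue=∅
  b6: def={t,v} ue=∅

Live sets:
  live b0: ∅→{s}
  live b1: {s}→∅
  live b2: ∅→{x}
  live b3: ∅→∅
  live b4: {x}→∅
  live b5: ∅→∅
  live b6: ∅→∅

Interfere edges:
  s↔{t,v}
  t↔{s,v}
  u↔{x}
  v↔{s,t}
  x↔{u}

N(u) = ["x"]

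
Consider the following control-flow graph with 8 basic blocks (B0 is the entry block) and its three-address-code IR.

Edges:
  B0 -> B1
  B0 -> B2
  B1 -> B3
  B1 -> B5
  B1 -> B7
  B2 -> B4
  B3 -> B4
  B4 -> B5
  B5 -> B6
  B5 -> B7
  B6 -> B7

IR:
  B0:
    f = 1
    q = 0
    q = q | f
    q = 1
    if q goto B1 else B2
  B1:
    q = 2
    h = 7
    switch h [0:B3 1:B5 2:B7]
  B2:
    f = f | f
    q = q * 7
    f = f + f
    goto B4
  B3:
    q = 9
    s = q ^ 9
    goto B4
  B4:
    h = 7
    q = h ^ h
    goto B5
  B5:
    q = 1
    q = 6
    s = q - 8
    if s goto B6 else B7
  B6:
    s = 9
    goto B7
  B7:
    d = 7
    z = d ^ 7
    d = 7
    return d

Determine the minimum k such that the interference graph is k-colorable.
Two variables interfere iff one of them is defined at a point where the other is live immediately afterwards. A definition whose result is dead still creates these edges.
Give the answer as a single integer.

Answer: 2

Working:
Block summaries:
  B0 def {f,q} use ∅
  B1 def {h,q} use ∅
  B2 def {f,q} use {f,q}
  B3 def {q,s} use ∅
  B4 def {h,q} use ∅
  B5 def {q,s} use ∅
  B6 def {s} use ∅
  B7 def {d,z} use ∅

Liveness:
  B0: in=∅ out={f,q}
  B1: in=∅ out=∅
  B2: in={f,q} out=∅
  B3: in=∅ out=∅
  B4: in=∅ out=∅
  B5: in=∅ out=∅
  B6: in=∅ out=∅
  B7: in=∅ out=∅

Interference:
  d: ∅
  f: {q}
  h: ∅
  q: {f}
  s: ∅
  z: ∅

Colouring:
  {f,q} pairwise interfere (2-clique) ⇒ χ ≥ 2
  assign d→r0 f→r0 h→r0 q→r1 s→r0 z→r0 — no edge inside a register ⇒ χ ≤ 2
  χ = 2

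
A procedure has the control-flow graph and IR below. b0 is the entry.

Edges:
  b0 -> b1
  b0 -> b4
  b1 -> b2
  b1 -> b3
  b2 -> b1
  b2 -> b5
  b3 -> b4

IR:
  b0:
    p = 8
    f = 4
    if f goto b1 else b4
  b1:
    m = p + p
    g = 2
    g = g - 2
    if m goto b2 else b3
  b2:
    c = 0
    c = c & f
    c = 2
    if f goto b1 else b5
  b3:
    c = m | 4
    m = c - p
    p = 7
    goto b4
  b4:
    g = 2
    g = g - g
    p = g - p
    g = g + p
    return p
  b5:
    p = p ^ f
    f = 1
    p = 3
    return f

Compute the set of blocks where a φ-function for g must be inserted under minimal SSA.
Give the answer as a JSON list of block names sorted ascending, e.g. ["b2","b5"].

idom tree: b1←b0 b2←b1 b3←b1 b4←b0 b5←b2
Join-block Dom:
  b1: preds {b0,b2}: {b0} ∩ {b0,b1,b2} = {b0}; idom=b0
  b4: preds {b0,b3}: {b0} ∩ {b0,b1,b3} = {b0}; idom=b0

DF derivation:
  b1←b0: walk · to b0
  b1←b2: walk b2→b1 to b0
  b4←b0: walk · to b0
  b4←b3: walk b3→b1 to b0
  b0 → ∅
  b1 → {b1,b4}
  b2 → {b1}
  b3 → {b4}
  b4 → ∅
  b5 → ∅

φ for g: defs {b1,b4}
  DF⁺ = {b1,b4}

Answer: ["b1", "b4"]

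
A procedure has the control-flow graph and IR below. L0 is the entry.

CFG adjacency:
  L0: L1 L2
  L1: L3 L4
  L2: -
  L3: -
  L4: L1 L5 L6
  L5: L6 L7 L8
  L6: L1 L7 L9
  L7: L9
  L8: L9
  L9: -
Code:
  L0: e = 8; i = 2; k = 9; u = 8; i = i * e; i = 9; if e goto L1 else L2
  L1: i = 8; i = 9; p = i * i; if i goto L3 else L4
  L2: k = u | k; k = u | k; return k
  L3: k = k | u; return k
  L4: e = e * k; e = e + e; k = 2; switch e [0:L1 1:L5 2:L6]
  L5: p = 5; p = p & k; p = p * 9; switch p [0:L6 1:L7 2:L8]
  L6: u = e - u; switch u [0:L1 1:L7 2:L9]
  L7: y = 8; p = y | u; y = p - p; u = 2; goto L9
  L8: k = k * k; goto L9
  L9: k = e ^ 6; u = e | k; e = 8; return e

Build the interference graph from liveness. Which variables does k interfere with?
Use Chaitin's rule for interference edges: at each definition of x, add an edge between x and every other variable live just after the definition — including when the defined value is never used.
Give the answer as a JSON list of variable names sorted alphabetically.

Answer: ["e", "i", "p", "u"]

Working:
def/use:
  L0: def={e,i,k,u} ue=∅
  L1: def={i,p} ue=∅
  L2: def={k} ue={k,u}
  L3: def={k} ue={k,u}
  L4: def={e,k} ue={e,k}
  L5: def={p} ue={k}
  L6: def={u} ue={e,u}
  L7: def={p,u,y} ue={u}
  L8: def={k} ue={k}
  L9: def={e,k,u} ue={e}

Liveness:
  live L0: ∅→{e,k,u}
  live L1: {e,k,u}→{e,k,u}
  live L2: {k,u}→∅
  live L3: {k,u}→∅
  live L4: {e,k,u}→{e,k,u}
  live L5: {e,k,u}→{e,k,u}
  live L6: {e,k,u}→{e,k,u}
  live L7: {e,u}→{e}
  live L8: {e,k}→{e}
  live L9: {e}→∅

Interfere edges:
  e — {i,k,p,u,y}
  i — {e,k,p,u}
  k — {e,i,p,u}
  p — {e,i,k,u}
  u — {e,i,k,p,y}
  y — {e,u}

N(k) = ["e", "i", "p", "u"]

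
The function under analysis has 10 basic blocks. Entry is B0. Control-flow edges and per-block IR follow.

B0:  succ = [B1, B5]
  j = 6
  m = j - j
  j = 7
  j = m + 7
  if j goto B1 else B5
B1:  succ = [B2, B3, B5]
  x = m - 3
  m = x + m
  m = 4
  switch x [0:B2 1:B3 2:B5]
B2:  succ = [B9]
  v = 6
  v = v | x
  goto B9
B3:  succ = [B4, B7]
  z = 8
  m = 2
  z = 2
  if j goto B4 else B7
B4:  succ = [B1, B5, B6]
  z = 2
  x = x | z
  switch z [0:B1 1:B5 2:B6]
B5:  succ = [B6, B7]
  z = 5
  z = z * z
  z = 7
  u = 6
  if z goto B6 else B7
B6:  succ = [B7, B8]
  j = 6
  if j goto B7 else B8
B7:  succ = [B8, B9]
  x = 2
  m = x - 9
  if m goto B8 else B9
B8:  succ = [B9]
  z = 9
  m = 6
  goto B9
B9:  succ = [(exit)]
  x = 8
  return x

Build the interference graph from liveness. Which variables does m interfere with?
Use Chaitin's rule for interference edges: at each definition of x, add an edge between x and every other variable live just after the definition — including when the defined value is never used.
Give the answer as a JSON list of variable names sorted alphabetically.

Answer: ["j", "x", "z"]

Working:
Per-block:
  B0 def {j,m} use ∅
  B1 def {m,x} use {m}
  B2 def {v} use {x}
  B3 def {m,z} use {j}
  B4 def {x,z} use {x}
  B5 def {u,z} use ∅
  B6 def {j} use ∅
  B7 def {m,x} use ∅
  B8 def {m,z} use ∅
  B9 def {x} use ∅

Backward fixpoint:
  B0: in=∅ out={j,m}
  B1: in={j,m} out={j,x}
  B2: in={x} out=∅
  B3: in={j,x} out={j,m,x}
  B4: in={j,m,x} out={j,m}
  B5: in=∅ out=∅
  B6: in=∅ out=∅
  B7: in=∅ out=∅
  B8: in=∅ out=∅
  B9: in=∅ out=∅

Conflict graph:
  j: {m,x,z}
  m: {j,x,z}
  u: {z}
  v: {x}
  x: {j,m,v,z}
  z: {j,m,u,x}

N(m) = ["j", "x", "z"]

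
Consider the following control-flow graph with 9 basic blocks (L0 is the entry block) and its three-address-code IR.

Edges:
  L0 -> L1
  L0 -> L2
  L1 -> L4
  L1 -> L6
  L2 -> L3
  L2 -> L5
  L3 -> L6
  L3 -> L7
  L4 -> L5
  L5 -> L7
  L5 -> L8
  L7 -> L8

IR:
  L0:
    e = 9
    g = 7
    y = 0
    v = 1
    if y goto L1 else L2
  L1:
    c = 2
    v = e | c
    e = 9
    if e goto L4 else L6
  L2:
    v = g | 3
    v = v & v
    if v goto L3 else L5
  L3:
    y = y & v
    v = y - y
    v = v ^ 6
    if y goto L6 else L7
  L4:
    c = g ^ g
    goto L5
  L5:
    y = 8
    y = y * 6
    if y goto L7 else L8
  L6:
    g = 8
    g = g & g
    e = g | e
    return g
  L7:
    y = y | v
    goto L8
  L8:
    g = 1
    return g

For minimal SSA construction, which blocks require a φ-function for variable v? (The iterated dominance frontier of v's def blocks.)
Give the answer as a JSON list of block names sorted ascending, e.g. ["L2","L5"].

Answer: ["L5", "L6", "L7", "L8"]

Working:
idom tree: L1←L0 L2←L0 L3←L2 L4←L1 L5←L0 L6←L0 L7←L0 L8←L0
Dom at joins:
  L5: preds {L2,L4}: {L0,L2} ∩ {L0,L1,L4} = {L0}; idom=L0
  L6: preds {L1,L3}: {L0,L1} ∩ {L0,L2,L3} = {L0}; idom=L0
  L7: preds {L3,L5}: {L0,L2,L3} ∩ {L0,L5} = {L0}; idom=L0
  L8: preds {L5,L7}: {L0,L5} ∩ {L0,L7} = {L0}; idom=L0

DF derivation:
  L5←L2: walk L2 to L0
  L5←L4: walk L4→L1 to L0
  L6←L1: walk L1 to L0
  L6←L3: walk L3→L2 to L0
  L7←L3: walk L3→L2 to L0
  L7←L5: walk L5 to L0
  L8←L5: walk L5 to L0
  L8←L7: walk L7 to L0
  DF(L0)=∅
  DF(L1)={L5,L6}
  DF(L2)={L5,L6,L7}
  DF(L3)={L6,L7}
  DF(L4)={L5}
  DF(L5)={L7,L8}
  DF(L6)=∅
  DF(L7)={L8}
  DF(L8)=∅

φ for v: defs {L0,L1,L2,L3}
  DF⁺ = {L5,L6,L7,L8}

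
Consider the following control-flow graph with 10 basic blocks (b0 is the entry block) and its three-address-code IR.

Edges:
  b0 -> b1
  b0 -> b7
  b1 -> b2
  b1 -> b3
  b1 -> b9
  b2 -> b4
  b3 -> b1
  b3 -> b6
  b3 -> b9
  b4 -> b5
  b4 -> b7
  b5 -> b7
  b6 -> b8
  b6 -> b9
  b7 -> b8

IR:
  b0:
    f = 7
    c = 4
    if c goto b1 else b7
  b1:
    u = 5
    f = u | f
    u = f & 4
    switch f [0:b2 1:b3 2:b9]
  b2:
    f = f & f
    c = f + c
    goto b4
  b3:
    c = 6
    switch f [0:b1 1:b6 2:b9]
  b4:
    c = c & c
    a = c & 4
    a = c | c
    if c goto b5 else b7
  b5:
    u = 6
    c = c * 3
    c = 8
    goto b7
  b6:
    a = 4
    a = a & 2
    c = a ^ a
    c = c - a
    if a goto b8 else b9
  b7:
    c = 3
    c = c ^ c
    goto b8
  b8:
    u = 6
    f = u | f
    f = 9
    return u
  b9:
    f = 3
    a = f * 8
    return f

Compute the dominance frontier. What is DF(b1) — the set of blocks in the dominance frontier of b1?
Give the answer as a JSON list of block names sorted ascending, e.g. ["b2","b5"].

Answer: ["b1", "b7", "b8"]

Working:
idom tree: b1←b0 b2←b1 b3←b1 b4←b2 b5←b4 b6←b3 b7←b0 b8←b0 b9←b1
Dom at joins:
  b1: preds {b0,b3}: {b0} ∩ {b0,b1,b3} = {b0}; idom=b0
  b7: preds {b0,b4,b5}: {b0} ∩ {b0,b1,b2,b4} ∩ {b0,b1,b2,b4,b5} = {b0}; idom=b0
  b8: preds {b6,b7}: {b0,b1,b3,b6} ∩ {b0,b7} = {b0}; idom=b0
  b9: preds {b1,b3,b6}: {b0,b1} ∩ {b0,b1,b3} ∩ {b0,b1,b3,b6} = {b0,b1}; idom=b1

Frontier:
  b1←b0: walk · to b0
  b1←b3: walk b3→b1 to b0
  b7←b0: walk · to b0
  b7←b4: walk b4→b2→b1 to b0
  b7←b5: walk b5→b4→b2→b1 to b0
  b8←b6: walk b6→b3→b1 to b0
  b8←b7: walk b7 to b0
  b9←b1: walk · to b1
  b9←b3: walk b3 to b1
  b9←b6: walk b6→b3 to b1
  b0: DF=∅
  b1: DF={b1,b7,b8}
  b2: DF={b7}
  b3: DF={b1,b8,b9}
  b4: DF={b7}
  b5: DF={b7}
  b6: DF={b8,b9}
  b7: DF={b8}
  b8: DF=∅
  b9: DF=∅

DF(b1) = ["b1", "b7", "b8"]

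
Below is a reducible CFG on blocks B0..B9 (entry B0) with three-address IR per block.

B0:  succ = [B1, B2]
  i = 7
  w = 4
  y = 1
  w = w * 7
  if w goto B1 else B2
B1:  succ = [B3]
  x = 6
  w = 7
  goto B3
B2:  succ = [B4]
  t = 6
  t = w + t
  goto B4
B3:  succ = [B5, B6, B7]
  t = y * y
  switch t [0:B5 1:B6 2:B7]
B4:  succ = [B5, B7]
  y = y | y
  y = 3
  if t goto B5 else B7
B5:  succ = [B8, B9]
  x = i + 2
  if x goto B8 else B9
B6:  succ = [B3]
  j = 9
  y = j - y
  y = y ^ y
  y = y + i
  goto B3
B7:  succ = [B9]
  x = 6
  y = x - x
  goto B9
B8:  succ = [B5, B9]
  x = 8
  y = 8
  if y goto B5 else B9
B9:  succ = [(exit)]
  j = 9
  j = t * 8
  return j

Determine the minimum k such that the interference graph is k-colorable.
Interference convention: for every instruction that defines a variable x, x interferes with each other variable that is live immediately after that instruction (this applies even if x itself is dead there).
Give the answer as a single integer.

Answer: 4

Analysis:
Block summaries:
  B0: def={i,w,y} ue=∅
  B1: def={w,x} ue=∅
  B2: def={t} ue={w}
  B3: def={t} ue={y}
  B4: def={y} ue={t,y}
  B5: def={x} ue={i}
  B6: def={j,y} ue={i,y}
  B7: def={x,y} ue=∅
  B8: def={x,y} ue=∅
  B9: def={j} ue={t}

Live sets:
  B0: in=∅ out={i,w,y}
  B1: in={i,y} out={i,y}
  B2: in={i,w,y} out={i,t,y}
  B3: in={i,y} out={i,t,y}
  B4: in={i,t,y} out={i,t}
  B5: in={i,t} out={i,t}
  B6: in={i,y} out={i,y}
  B7: in={t} out={t}
  B8: in={i,t} out={i,t}
  B9: in={t} out=∅

Interference:
  i — {j,t,w,x,y}
  j — {i,t,y}
  t — {i,j,w,x,y}
  w — {i,t,y}
  x — {i,t,y}
  y — {i,j,t,w,x}

Registers:
  lower bound: {i,j,t,y} mutually conflict ⇒ χ ≥ 4
  4-colouring: c0={i}  c1={t}  c2={y}  c3={j,w,x}
  χ = 4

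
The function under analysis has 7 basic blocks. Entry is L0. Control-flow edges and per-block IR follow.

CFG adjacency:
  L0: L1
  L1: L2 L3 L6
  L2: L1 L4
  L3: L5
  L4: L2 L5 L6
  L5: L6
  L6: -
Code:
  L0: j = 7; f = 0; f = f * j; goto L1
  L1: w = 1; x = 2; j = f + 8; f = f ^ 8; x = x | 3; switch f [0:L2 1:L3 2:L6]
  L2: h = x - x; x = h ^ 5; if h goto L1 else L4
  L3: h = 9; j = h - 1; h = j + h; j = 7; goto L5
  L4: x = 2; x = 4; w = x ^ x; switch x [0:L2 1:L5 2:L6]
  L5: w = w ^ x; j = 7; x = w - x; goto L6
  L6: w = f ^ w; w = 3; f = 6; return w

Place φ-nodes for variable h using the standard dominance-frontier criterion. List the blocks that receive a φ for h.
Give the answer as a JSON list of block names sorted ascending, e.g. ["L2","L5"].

Answer: ["L1", "L2", "L5", "L6"]

Derivation:
idom tree: L1←L0 L2←L1 L3←L1 L4←L2 L5←L1 L6←L1
Dom∩ at merges:
  L1: preds {L0,L2}: {L0} ∩ {L0,L1,L2} = {L0}; idom=L0
  L2: preds {L1,L4}: {L0,L1} ∩ {L0,L1,L2,L4} = {L0,L1}; idom=L1
  L5: preds {L3,L4}: {L0,L1,L3} ∩ {L0,L1,L2,L4} = {L0,L1}; idom=L1
  L6: preds {L1,L4,L5}: {L0,L1} ∩ {L0,L1,L2,L4} ∩ {L0,L1,L5} = {L0,L1}; idom=L1

DF walk-up:
  join L1 pred L0: · stop@L0
  join L1 pred L2: L2→L1 stop@L0
  join L2 pred L1: · stop@L1
  join L2 pred L4: L4→L2 stop@L1
  join L5 pred L3: L3 stop@L1
  join L5 pred L4: L4→L2 stop@L1
  join L6 pred L1: · stop@L1
  join L6 pred L4: L4→L2 stop@L1
  join L6 pred L5: L5 stop@L1
  L0: DF=∅
  L1: DF={L1}
  L2: DF={L1,L2,L5,L6}
  L3: DF={L5}
  L4: DF={L2,L5,L6}
  L5: DF={L6}
  L6: DF=∅

φ for h: defs {L2,L3}
  DF⁺ = {L1,L2,L5,L6}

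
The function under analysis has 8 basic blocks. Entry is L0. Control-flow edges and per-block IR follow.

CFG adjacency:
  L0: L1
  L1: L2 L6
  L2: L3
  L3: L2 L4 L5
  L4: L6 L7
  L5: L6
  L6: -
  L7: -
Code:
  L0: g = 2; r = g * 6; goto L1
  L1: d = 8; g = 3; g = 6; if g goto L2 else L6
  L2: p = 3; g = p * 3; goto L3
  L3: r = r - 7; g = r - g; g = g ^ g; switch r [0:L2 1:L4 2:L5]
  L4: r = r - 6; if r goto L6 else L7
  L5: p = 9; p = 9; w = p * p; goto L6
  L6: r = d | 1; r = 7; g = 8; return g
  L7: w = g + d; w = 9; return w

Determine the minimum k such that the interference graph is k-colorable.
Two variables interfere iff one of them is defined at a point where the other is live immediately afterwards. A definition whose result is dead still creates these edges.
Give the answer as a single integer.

Answer: 3

Derivation:
def/use:
  L0: {g,r} / ∅
  L1: {d,g} / ∅
  L2: {g,p} / ∅
  L3: {g,r} / {g,r}
  L4: {r} / {r}
  L5: {p,w} / ∅
  L6: {g,r} / {d}
  L7: {w} / {d,g}

Live sets:
  live L0: ∅→{r}
  live L1: {r}→{d,r}
  live L2: {d,r}→{d,g,r}
  live L3: {d,g,r}→{d,g,r}
  live L4: {d,g,r}→{d,g}
  live L5: {d}→{d}
  live L6: {d}→∅
  live L7: {d,g}→∅

Interfere edges:
  d↔{g,p,r,w}
  g↔{d,r}
  p↔{d,r}
  r↔{d,g,p}
  w↔{d}

Chromatic number:
  {d,g,r} pairwise interfere (3-clique) ⇒ χ ≥ 3
  assign d→c0 g→c2 p→c2 r→c1 w→c1 — no edge inside a register ⇒ χ ≤ 3
  χ = 3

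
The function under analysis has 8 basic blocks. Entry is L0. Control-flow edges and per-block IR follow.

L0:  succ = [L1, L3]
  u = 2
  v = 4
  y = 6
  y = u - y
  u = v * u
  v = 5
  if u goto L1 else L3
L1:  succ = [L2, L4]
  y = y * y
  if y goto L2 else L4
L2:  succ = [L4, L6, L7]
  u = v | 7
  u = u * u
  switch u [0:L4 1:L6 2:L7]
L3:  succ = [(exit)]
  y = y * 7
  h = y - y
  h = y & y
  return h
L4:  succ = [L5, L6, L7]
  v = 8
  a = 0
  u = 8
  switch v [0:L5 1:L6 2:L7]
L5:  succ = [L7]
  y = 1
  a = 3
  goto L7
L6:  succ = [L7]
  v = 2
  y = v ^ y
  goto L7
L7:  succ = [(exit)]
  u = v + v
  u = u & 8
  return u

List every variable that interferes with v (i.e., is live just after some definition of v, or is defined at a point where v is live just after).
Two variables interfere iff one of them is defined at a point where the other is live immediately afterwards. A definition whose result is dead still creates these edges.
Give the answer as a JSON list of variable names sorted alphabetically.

Answer: ["a", "u", "y"]

Derivation:
Per-block:
  L0: {u,v,y} / ∅
  L1: {y} / {y}
  L2: {u} / {v}
  L3: {h,y} / {y}
  L4: {a,u,v} / ∅
  L5: {a,y} / ∅
  L6: {v,y} / {y}
  L7: {u} / {v}

Backward fixpoint:
  L0: in=∅ out={v,y}
  L1: in={v,y} out={v,y}
  L2: in={v,y} out={v,y}
  L3: in={y} out=∅
  L4: in={y} out={v,y}
  L5: in={v} out={v}
  L6: in={y} out={v}
  L7: in={v} out=∅

Conflict graph:
  a: {v,y}
  h: {y}
  u: {v,y}
  v: {a,u,y}
  y: {a,h,u,v}

N(v) = ["a", "u", "y"]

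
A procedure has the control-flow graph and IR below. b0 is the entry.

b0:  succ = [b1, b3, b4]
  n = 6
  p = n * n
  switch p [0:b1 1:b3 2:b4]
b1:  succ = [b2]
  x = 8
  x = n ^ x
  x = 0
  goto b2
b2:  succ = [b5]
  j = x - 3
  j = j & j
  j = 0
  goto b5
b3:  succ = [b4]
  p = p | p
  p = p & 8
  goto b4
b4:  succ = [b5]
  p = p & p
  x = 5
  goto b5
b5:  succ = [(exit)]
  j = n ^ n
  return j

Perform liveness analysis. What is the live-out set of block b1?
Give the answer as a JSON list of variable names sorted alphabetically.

Answer: ["n", "x"]

Working:
Block summaries:
  b0: {n,p} / ∅
  b1: {x} / {n}
  b2: {j} / {x}
  b3: {p} / {p}
  b4: {p,x} / {p}
  b5: {j} / {n}

Liveness:
  live b0: ∅→{n,p}
  live b1: {n}→{n,x}
  live b2: {n,x}→{n}
  live b3: {n,p}→{n,p}
  live b4: {n,p}→{n}
  live b5: {n}→∅

live-out(b1) = ["n", "x"]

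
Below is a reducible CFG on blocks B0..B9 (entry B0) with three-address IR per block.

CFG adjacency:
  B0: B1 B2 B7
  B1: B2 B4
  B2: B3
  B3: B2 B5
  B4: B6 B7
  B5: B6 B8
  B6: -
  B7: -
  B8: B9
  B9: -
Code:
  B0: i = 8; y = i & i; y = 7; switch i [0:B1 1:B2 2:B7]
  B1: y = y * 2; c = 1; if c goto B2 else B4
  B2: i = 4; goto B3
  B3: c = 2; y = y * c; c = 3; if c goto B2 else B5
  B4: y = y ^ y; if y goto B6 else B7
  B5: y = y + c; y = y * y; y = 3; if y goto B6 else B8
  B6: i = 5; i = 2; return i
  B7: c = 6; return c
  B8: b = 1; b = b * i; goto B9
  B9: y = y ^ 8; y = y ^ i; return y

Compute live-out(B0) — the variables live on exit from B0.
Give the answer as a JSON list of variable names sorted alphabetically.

Per-block:
  B0 def {i,y} use ∅
  B1 def {c,y} use {y}
  B2 def {i} use ∅
  B3 def {c,y} use {y}
  B4 def {y} use {y}
  B5 def {y} use {c,y}
  B6 def {i} use ∅
  B7 def {c} use ∅
  B8 def {b} use {i}
  B9 def {y} use {i,y}

Live sets:
  B0 li=∅ lo={y}
  B1 li={y} lo={y}
  B2 li={y} lo={i,y}
  B3 li={i,y} lo={c,i,y}
  B4 li={y} lo=∅
  B5 li={c,i,y} lo={i,y}
  B6 li=∅ lo=∅
  B7 li=∅ lo=∅
  B8 li={i,y} lo={i,y}
  B9 li={i,y} lo=∅

live-out(B0) = ["y"]

Answer: ["y"]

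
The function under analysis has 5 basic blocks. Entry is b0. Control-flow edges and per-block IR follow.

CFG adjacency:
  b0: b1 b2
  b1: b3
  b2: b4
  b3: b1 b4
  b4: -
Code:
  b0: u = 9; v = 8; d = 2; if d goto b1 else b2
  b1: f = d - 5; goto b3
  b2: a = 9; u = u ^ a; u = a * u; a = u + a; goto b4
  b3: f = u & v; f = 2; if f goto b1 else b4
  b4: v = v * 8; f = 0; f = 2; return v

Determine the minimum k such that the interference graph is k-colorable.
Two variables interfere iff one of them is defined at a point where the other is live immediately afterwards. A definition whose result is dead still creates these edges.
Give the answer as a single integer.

Block summaries:
  b0 def {d,u,v} use ∅
  b1 def {f} use {d}
  b2 def {a,u} use {u}
  b3 def {f} use {u,v}
  b4 def {f,v} use {v}

Live sets:
  b0 li=∅ lo={d,u,v}
  b1 li={d,u,v} lo={d,u,v}
  b2 li={u,v} lo={v}
  b3 li={d,u,v} lo={d,u,v}
  b4 li={v} lo=∅

Interference:
  a: {u,v}
  d: {f,u,v}
  f: {d,u,v}
  u: {a,d,f,v}
  v: {a,d,f,u}

Colouring:
  lower bound: {d,f,u,v} mutually conflict ⇒ χ ≥ 4
  assign a→c2 d→c2 f→c3 u→c0 v→c1 — no edge inside a register ⇒ χ ≤ 4
  χ = 4

Answer: 4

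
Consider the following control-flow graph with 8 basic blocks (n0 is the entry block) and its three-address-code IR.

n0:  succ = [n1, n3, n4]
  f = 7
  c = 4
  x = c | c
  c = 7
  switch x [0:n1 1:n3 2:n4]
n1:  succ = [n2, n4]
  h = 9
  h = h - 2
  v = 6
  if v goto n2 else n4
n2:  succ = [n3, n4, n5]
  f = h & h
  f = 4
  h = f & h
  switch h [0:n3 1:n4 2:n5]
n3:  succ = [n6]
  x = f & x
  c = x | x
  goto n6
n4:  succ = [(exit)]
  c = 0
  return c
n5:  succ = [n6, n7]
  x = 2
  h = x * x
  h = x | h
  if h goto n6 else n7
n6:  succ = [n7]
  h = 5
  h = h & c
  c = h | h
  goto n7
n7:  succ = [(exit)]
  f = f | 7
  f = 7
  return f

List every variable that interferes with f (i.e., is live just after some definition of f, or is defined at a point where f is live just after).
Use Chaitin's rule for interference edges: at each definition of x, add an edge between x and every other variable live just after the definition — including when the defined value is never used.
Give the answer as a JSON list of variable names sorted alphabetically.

Block summaries:
  n0: def={c,f,x} ue=∅
  n1: def={h,v} ue=∅
  n2: def={f,h} ue={h}
  n3: def={c,x} ue={f,x}
  n4: def={c} ue=∅
  n5: def={h,x} ue=∅
  n6: def={c,h} ue={c}
  n7: def={f} ue={f}

Backward fixpoint:
  live n0: ∅→{c,f,x}
  live n1: {c,x}→{c,h,x}
  live n2: {c,h,x}→{c,f,x}
  live n3: {f,x}→{c,f}
  live n4: ∅→∅
  live n5: {c,f}→{c,f}
  live n6: {c,f}→{f}
  live n7: {f}→∅

Interfere edges:
  c↔{f,h,v,x}
  f↔{c,h,x}
  h↔{c,f,v,x}
  v↔{c,h,x}
  x↔{c,f,h,v}

N(f) = ["c", "h", "x"]

Answer: ["c", "h", "x"]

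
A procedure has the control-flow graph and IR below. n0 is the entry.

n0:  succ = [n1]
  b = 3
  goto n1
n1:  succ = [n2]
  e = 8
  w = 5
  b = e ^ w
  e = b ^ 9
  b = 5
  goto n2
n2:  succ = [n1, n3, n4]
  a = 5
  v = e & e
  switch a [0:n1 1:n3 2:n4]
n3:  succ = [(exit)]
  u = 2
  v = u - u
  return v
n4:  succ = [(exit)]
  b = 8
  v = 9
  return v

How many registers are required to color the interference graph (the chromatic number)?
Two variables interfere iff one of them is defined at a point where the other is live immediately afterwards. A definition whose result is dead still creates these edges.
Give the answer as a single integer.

Answer: 2

Analysis:
Block summaries:
  n0: def={b} ue=∅
  n1: def={b,e,w} ue=∅
  n2: def={a,v} ue={e}
  n3: def={u,v} ue=∅
  n4: def={b,v} ue=∅

Liveness:
  n0: in=∅ out=∅
  n1: in=∅ out={e}
  n2: in={e} out=∅
  n3: in=∅ out=∅
  n4: in=∅ out=∅

Conflict graph:
  a: {e,v}
  b: {e}
  e: {a,b,w}
  u: ∅
  v: {a}
  w: {e}

Registers:
  clique {a,e} ⇒ need ≥ 2
  2-colouring: R0={e,u,v}  R1={a,b,w}
  χ = 2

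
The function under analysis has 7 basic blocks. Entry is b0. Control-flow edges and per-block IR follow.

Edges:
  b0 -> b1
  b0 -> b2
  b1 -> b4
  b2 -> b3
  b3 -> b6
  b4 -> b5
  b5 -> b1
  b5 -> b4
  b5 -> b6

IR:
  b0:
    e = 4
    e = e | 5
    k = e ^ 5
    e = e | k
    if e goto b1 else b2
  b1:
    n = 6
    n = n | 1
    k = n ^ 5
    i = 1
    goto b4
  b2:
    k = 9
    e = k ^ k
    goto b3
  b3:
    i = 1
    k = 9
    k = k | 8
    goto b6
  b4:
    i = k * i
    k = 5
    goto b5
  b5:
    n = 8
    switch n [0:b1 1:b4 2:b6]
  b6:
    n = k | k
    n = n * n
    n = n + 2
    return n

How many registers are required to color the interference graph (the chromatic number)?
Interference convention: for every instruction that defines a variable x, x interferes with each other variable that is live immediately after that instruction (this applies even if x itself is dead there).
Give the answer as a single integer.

Answer: 3

Analysis:
Block summaries:
  b0: {e,k} / ∅
  b1: {i,k,n} / ∅
  b2: {e,k} / ∅
  b3: {i,k} / ∅
  b4: {i,k} / {i,k}
  b5: {n} / ∅
  b6: {n} / {k}

Liveness:
  live b0: ∅→∅
  live b1: ∅→{i,k}
  live b2: ∅→∅
  live b3: ∅→{k}
  live b4: {i,k}→{i,k}
  live b5: {i,k}→{i,k}
  live b6: {k}→∅

Conflict graph:
  e: {k}
  i: {k,n}
  k: {e,i,n}
  n: {i,k}

Chromatic number:
  {i,k,n} pairwise interfere (3-clique) ⇒ χ ≥ 3
  assign e→c1 i→c1 k→c0 n→c2 — no edge inside a register ⇒ χ ≤ 3
  χ = 3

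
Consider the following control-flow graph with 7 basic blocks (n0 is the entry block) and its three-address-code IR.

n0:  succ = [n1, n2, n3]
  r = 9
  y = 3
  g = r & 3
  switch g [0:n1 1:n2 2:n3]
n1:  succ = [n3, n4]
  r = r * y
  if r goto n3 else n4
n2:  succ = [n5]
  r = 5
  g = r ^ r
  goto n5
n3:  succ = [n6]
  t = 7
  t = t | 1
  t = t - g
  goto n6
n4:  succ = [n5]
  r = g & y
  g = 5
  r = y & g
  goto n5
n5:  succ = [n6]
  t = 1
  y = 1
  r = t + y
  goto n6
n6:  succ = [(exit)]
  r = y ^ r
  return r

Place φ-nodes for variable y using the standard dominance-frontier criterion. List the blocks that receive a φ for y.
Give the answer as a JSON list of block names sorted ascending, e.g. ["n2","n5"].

Answer: ["n6"]

Analysis:
idom tree: n1←n0 n2←n0 n3←n0 n4←n1 n5←n0 n6←n0
Dom at joins:
  n3: preds {n0,n1}: {n0} ∩ {n0,n1} = {n0}; idom=n0
  n5: preds {n2,n4}: {n0,n2} ∩ {n0,n1,n4} = {n0}; idom=n0
  n6: preds {n3,n5}: {n0,n3} ∩ {n0,n5} = {n0}; idom=n0

DF derivation:
  join n3 pred n0: · stop@n0
  join n3 pred n1: n1 stop@n0
  join n5 pred n2: n2 stop@n0
  join n5 pred n4: n4→n1 stop@n0
  join n6 pred n3: n3 stop@n0
  join n6 pred n5: n5 stop@n0
  n0: DF=∅
  n1: DF={n3,n5}
  n2: DF={n5}
  n3: DF={n6}
  n4: DF={n5}
  n5: DF={n6}
  n6: DF=∅

φ for y: defs {n0,n5}
  DF⁺ = {n6}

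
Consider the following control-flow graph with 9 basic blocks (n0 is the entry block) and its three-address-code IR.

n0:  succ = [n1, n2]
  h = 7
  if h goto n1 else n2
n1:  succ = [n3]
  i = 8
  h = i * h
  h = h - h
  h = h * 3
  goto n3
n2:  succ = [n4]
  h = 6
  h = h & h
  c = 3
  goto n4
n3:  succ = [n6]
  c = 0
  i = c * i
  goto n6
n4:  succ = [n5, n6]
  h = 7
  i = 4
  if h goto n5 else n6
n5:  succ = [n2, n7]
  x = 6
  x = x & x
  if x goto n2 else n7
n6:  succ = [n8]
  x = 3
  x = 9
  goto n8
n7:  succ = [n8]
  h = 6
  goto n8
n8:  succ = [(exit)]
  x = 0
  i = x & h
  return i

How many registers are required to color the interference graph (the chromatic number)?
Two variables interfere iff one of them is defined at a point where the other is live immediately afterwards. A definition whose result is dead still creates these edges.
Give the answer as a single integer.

Per-block:
  n0: {h} / ∅
  n1: {h,i} / {h}
  n2: {c,h} / ∅
  n3: {c,i} / {i}
  n4: {h,i} / ∅
  n5: {x} / ∅
  n6: {x} / ∅
  n7: {h} / ∅
  n8: {i,x} / {h}

Liveness:
  live n0: ∅→{h}
  live n1: {h}→{h,i}
  live n2: ∅→∅
  live n3: {h,i}→{h}
  live n4: ∅→{h}
  live n5: ∅→∅
  live n6: {h}→{h}
  live n7: ∅→{h}
  live n8: {h}→∅

Interfere edges:
  c↔{h,i}
  h↔{c,i,x}
  i↔{c,h}
  x↔{h}

Registers:
  clique {c,h,i} ⇒ need ≥ 3
  3-colouring: c0={h}  c1={c,x}  c2={i}
  χ = 3

Answer: 3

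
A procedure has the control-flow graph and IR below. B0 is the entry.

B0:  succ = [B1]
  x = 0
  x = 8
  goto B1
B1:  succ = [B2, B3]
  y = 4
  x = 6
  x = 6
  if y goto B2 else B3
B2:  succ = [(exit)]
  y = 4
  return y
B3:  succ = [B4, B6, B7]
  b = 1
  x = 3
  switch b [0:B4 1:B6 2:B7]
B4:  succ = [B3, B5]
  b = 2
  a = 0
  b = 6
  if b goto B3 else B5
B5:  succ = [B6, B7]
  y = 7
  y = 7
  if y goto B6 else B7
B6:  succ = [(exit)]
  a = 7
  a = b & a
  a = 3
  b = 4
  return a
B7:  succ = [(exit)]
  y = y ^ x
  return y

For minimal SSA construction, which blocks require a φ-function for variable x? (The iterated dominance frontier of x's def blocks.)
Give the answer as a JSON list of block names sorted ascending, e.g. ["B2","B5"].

Answer: ["B3"]

Working:
idom tree: B1←B0 B2←B1 B3←B1 B4←B3 B5←B4 B6←B3 B7←B3
Join-block Dom:
  B3: preds {B1,B4}: {B0,B1} ∩ {B0,B1,B3,B4} = {B0,B1}; idom=B1
  B6: preds {B3,B5}: {B0,B1,B3} ∩ {B0,B1,B3,B4,B5} = {B0,B1,B3}; idom=B3
  B7: preds {B3,B5}: {B0,B1,B3} ∩ {B0,B1,B3,B4,B5} = {B0,B1,B3}; idom=B3

DF walk-up:
  join B3 pred B1: · stop@B1
  join B3 pred B4: B4→B3 stop@B1
  join B6 pred B3: · stop@B3
  join B6 pred B5: B5→B4 stop@B3
  join B7 pred B3: · stop@B3
  join B7 pred B5: B5→B4 stop@B3
  B0: DF=∅
  B1: DF=∅
  B2: DF=∅
  B3: DF={B3}
  B4: DF={B3,B6,B7}
  B5: DF={B6,B7}
  B6: DF=∅
  B7: DF=∅

φ for x: defs {B0,B1,B3}
  DF⁺ = {B3}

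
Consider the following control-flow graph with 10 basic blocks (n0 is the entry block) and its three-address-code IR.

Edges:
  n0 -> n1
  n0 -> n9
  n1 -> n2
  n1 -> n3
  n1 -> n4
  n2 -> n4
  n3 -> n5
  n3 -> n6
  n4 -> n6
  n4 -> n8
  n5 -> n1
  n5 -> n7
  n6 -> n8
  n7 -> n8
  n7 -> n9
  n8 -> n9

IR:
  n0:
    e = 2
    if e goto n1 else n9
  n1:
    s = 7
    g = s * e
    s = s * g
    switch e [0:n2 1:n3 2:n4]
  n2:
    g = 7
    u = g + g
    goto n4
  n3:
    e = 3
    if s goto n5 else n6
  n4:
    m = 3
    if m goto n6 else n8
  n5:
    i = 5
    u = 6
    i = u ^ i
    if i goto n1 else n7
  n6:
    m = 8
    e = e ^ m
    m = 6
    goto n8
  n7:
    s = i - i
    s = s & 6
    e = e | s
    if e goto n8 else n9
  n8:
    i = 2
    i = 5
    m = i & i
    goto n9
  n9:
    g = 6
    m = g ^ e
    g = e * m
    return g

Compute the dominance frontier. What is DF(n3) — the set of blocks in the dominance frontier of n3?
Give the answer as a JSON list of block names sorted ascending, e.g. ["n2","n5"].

idom tree: n1←n0 n2←n1 n3←n1 n4←n1 n5←n3 n6←n1 n7←n5 n8←n1 n9←n0
Dom∩ at merges:
  n1: preds {n0,n5}: {n0} ∩ {n0,n1,n3,n5} = {n0}; idom=n0
  n4: preds {n1,n2}: {n0,n1} ∩ {n0,n1,n2} = {n0,n1}; idom=n1
  n6: preds {n3,n4}: {n0,n1,n3} ∩ {n0,n1,n4} = {n0,n1}; idom=n1
  n8: preds {n4,n6,n7}: {n0,n1,n4} ∩ {n0,n1,n6} ∩ {n0,n1,n3,n5,n7} = {n0,n1}; idom=n1
  n9: preds {n0,n7,n8}: {n0} ∩ {n0,n1,n3,n5,n7} ∩ {n0,n1,n8} = {n0}; idom=n0

DF walk-up:
  join n1 pred n0: · stop@n0
  join n1 pred n5: n5→n3→n1 stop@n0
  join n4 pred n1: · stop@n1
  join n4 pred n2: n2 stop@n1
  join n6 pred n3: n3 stop@n1
  join n6 pred n4: n4 stop@n1
  join n8 pred n4: n4 stop@n1
  join n8 pred n6: n6 stop@n1
  join n8 pred n7: n7→n5→n3 stop@n1
  join n9 pred n0: · stop@n0
  join n9 pred n7: n7→n5→n3→n1 stop@n0
  join n9 pred n8: n8→n1 stop@n0
  n0: DF=∅
  n1: DF={n1,n9}
  n2: DF={n4}
  n3: DF={n1,n6,n8,n9}
  n4: DF={n6,n8}
  n5: DF={n1,n8,n9}
  n6: DF={n8}
  n7: DF={n8,n9}
  n8: DF={n9}
  n9: DF=∅

DF(n3) = ["n1", "n6", "n8", "n9"]

Answer: ["n1", "n6", "n8", "n9"]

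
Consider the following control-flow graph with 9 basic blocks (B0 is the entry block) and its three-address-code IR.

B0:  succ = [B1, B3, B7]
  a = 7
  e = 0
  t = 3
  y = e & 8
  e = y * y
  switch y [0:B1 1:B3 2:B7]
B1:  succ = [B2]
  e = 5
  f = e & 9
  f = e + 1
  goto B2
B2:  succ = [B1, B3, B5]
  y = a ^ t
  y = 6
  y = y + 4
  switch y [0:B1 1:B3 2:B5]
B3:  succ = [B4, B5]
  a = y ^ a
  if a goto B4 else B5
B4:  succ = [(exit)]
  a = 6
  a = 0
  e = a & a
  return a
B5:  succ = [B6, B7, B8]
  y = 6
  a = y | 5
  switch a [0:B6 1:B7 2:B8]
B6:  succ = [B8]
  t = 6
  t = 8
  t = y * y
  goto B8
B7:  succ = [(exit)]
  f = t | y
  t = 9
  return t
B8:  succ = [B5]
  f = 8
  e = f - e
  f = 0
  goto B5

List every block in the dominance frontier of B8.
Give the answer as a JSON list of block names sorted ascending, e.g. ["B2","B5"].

Answer: ["B5"]

Analysis:
idom tree: B1←B0 B2←B1 B3←B0 B4←B3 B5←B0 B6←B5 B7←B0 B8←B5
Dom∩ at merges:
  B1: preds {B0,B2}: {B0} ∩ {B0,B1,B2} = {B0}; idom=B0
  B3: preds {B0,B2}: {B0} ∩ {B0,B1,B2} = {B0}; idom=B0
  B5: preds {B2,B3,B8}: {B0,B1,B2} ∩ {B0,B3} ∩ {B0,B5,B8} = {B0}; idom=B0
  B7: preds {B0,B5}: {B0} ∩ {B0,B5} = {B0}; idom=B0
  B8: preds {B5,B6}: {B0,B5} ∩ {B0,B5,B6} = {B0,B5}; idom=B5

Frontier:
  B1←B0: walk · to B0
  B1←B2: walk B2→B1 to B0
  B3←B0: walk · to B0
  B3←B2: walk B2→B1 to B0
  B5←B2: walk B2→B1 to B0
  B5←B3: walk B3 to B0
  B5←B8: walk B8→B5 to B0
  B7←B0: walk · to B0
  B7←B5: walk B5 to B0
  B8←B5: walk · to B5
  B8←B6: walk B6 to B5
  DF(B0)=∅
  DF(B1)={B1,B3,B5}
  DF(B2)={B1,B3,B5}
  DF(B3)={B5}
  DF(B4)=∅
  DF(B5)={B5,B7}
  DF(B6)={B8}
  DF(B7)=∅
  DF(B8)={B5}

DF(B8) = ["B5"]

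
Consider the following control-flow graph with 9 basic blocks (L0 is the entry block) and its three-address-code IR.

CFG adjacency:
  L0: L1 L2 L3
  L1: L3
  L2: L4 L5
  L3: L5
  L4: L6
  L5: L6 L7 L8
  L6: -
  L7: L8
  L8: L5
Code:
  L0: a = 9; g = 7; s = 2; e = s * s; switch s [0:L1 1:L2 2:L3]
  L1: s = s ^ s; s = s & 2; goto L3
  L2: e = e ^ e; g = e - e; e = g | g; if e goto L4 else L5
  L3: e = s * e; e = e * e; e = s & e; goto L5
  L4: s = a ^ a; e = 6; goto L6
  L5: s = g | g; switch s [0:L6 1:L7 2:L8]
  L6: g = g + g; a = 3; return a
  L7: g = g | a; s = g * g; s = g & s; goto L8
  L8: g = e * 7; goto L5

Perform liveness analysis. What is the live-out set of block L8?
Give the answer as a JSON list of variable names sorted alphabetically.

Block summaries:
  L0 def {a,e,g,s} use ∅
  L1 def {s} use {s}
  L2 def {e,g} use {e}
  L3 def {e} use {e,s}
  L4 def {e,s} use {a}
  L5 def {s} use {g}
  L6 def {a,g} use {g}
  L7 def {g,s} use {a,g}
  L8 def {g} use {e}

Liveness:
  L0: in=∅ out={a,e,g,s}
  L1: in={a,e,g,s} out={a,e,g,s}
  L2: in={a,e} out={a,e,g}
  L3: in={a,e,g,s} out={a,e,g}
  L4: in={a,g} out={g}
  L5: in={a,e,g} out={a,e,g}
  L6: in={g} out=∅
  L7: in={a,e,g} out={a,e}
  L8: in={a,e} out={a,e,g}

live-out(L8) = ["a", "e", "g"]

Answer: ["a", "e", "g"]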